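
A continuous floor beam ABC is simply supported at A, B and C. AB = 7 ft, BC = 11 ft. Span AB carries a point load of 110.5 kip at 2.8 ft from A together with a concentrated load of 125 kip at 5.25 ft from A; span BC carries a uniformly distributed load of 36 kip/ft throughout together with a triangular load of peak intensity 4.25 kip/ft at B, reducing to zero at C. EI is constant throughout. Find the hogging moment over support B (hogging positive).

M_B = 460.1 kip·ft

Release continuity at B by inserting a hinge; the redundant is the internal moment M_B. The primary structure is two simply-supported spans AB and BC.
End slopes at the hinge B, treating each span as simply supported:
  span AB: point load 110.5 at a = 2.8: Pab(L + a)/(6LEI) = 303.2/EI
  span AB: point load 125 at a = 5.25: Pab(L + a)/(6LEI) = 335/EI
  span BC: UDL 36: wL³/(24EI) = 1996/EI
  span BC: triangular load, peak 4.25: w₀L³/(45EI) = 125.7/EI
  relative rotation θ_0 = (638.2 + 2122)/EI = 2760/EI
A unit hogging moment at B produces rotation L₁/(3EI) + L₂/(3EI) = 6/EI.
Slope continuity at B: θ_0 = M_B·6/EI, so M_B = 2760/6 = 460.1 kip·ft (hogging).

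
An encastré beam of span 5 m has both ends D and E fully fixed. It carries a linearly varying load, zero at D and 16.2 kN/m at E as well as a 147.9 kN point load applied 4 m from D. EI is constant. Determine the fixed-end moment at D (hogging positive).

M_D = 37.16 kN·m

Take the two fixed-end moments M_D, M_E as redundants; the released structure is the simple span DE.
On the primary (simply-supported) span, the end slopes from the loading are:
  at D: triangular load, peak 16.2: 7w₀L³/(360EI) = 39.38/EI
  at E: triangular load, peak 16.2: w₀L³/(45EI) = 45/EI
  at D: point load 147.9 at a = 4: Pab(L + b)/(6LEI) = 118.3/EI
  at E: point load 147.9 at a = 4: Pab(L + a)/(6LEI) = 177.5/EI
  θ_D0 = 157.7/EI,  θ_E0 = 222.5/EI
Flexibility coefficients: a unit moment at one end gives L/(3EI) there and L/(6EI) at the far end, so f₁₁ = f₂₂ = 1.667/EI and f₁₂ = f₂₁ = 0.8333/EI.
Compatibility — zero rotation at each built-in end:
  1.667 M_D + 0.8333 M_E = 157.7
  0.8333 M_D + 1.667 M_E = 222.5
Solving the pair gives M_D = 37.16 kN·m and M_E = 114.9 kN·m (hogging).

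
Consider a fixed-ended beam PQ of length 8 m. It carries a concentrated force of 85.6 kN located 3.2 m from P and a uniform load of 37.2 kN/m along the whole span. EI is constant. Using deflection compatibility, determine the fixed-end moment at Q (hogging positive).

M_Q = 264.1 kN·m

Take the two fixed-end moments M_P, M_Q as redundants; the released structure is the simple span PQ.
On the primary (simply-supported) span, the end slopes from the loading are:
  at P: point load 85.6 at a = 3.2: Pab(L + b)/(6LEI) = 350.6/EI
  at Q: point load 85.6 at a = 3.2: Pab(L + a)/(6LEI) = 306.8/EI
  at P: UDL 37.2: wL³/(24EI) = 793.6/EI
  at Q: UDL 37.2: wL³/(24EI) = 793.6/EI
  θ_P0 = 1144/EI,  θ_Q0 = 1100/EI
Flexibility coefficients: a unit moment at one end gives L/(3EI) there and L/(6EI) at the far end, so f₁₁ = f₂₂ = 2.667/EI and f₁₂ = f₂₁ = 1.333/EI.
Compatibility — zero rotation at each built-in end:
  2.667 M_P + 1.333 M_Q = 1144
  1.333 M_P + 2.667 M_Q = 1100
Solving the pair gives M_P = 297 kN·m and M_Q = 264.1 kN·m (hogging).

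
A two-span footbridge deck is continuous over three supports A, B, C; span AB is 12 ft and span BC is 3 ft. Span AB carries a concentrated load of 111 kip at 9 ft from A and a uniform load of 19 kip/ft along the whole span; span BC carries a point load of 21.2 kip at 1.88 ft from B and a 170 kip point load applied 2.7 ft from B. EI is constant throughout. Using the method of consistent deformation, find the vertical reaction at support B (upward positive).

R_B = 412 kip

Release continuity at B by inserting a hinge; the redundant is the internal moment M_B. The primary structure is two simply-supported spans AB and BC.
Rotations at B on the released spans (each span's end-slope, ×1/EI):
  span AB: point load 111 at a = 9: Pab(L + a)/(6LEI) = 874.1/EI
  span AB: UDL 19: wL³/(24EI) = 1368/EI
  span BC: point load 21.2 at a = 1.88: Pab(L + b)/(6LEI) = 10.22/EI
  span BC: point load 170 at a = 2.7: Pab(L + b)/(6LEI) = 25.25/EI
  relative rotation θ_0 = (2242 + 35.46)/EI = 2278/EI
A unit hogging moment at B produces rotation L₁/(3EI) + L₂/(3EI) = 5/EI.
Slope continuity at B: θ_0 = M_B·5/EI, so M_B = 2278/5 = 455.5 kip·ft (hogging).
Span AB, ΣM about A with M_B applied at B: R_B^{AB}·12 = 2367 + 455.5, so R_B^{AB} = 235.2 kip and R_A = 339 − 235.2 = 103.8 kip.
Span BC, ΣM about C: R_B^{BC}·3 = 74.74 + 455.5, so R_B^{BC} = 176.8 kip and R_C = 191.2 − 176.8 = 14.45 kip.
R_B = 235.2 + 176.8 = 412 kip.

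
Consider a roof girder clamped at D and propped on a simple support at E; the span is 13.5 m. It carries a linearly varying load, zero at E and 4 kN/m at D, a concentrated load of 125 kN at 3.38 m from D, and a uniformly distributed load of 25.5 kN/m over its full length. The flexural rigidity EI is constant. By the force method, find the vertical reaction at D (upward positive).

Take the reaction at E as the redundant and release it; the primary structure is a cantilever fixed at D.
Primary-structure tip deflection at E by superposition:
  triangular load, peak 4 at the fixed end: w₀L⁴/(30EI) = 4429/EI
  point load 125 at a = 3.38: Pa²(3L − a)/(6EI) = 8835/EI
  UDL 25.5: wL⁴/(8EI) = 105873/EI
  δ_0 = 119137/EI
Tip deflection under a unit load at E: L³/(3EI) = 820.1/EI.
The prop prevents deflection at E: R_E = δ_0/δ_{EE} = 119137/820.1 = 145.3 kN.
Vertical equilibrium: R_D = ΣP − R_E = 496.2 − 145.3 = 351 kN.

R_D = 351 kN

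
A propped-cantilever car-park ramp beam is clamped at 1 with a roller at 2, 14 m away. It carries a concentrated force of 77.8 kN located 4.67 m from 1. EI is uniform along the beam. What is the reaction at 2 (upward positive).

Release the roller at 2. Primary structure: cantilever fixed at 1.
Downward deflection at the released point 2 due to the loads:
  point load 77.8 at a = 4.67: Pa²(3L − a)/(6EI) = 10557/EI
Flexibility coefficient — unit upward force at 2: δ_{22} = L³/(3EI) = 914.7/EI.
Compatibility at 2: δ_0 − R_2·δ_{22} = 0, so R_2 = 10557/914.7 = 11.54 kN.

R_2 = 11.54 kN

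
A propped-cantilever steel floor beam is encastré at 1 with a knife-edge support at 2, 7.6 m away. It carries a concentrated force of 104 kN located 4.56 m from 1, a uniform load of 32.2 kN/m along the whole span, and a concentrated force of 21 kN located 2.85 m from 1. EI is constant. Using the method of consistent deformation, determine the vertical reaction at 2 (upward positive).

Remove the prop at 2; the released (primary) structure is a cantilever built in at 1.
Free-end deflection of the primary structure under the applied loading (downward +):
  point load 104 at a = 4.56: Pa²(3L − a)/(6EI) = 6574/EI
  UDL 32.2: wL⁴/(8EI) = 13428/EI
  point load 21 at a = 2.85: Pa²(3L − a)/(6EI) = 567.2/EI
  δ_0 = 20570/EI
Tip deflection under a unit load at 2: L³/(3EI) = 146.3/EI.
The prop prevents deflection at 2: R_2 = δ_0/δ_{22} = 20570/146.3 = 140.6 kN.

R_2 = 140.6 kN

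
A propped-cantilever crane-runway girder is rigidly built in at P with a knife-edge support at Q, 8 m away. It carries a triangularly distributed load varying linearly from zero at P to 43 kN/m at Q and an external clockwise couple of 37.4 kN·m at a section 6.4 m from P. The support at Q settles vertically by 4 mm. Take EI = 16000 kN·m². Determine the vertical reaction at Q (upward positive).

Take the reaction at Q as the redundant and release it; the primary structure is a cantilever fixed at P.
Primary-structure tip deflection at Q by superposition:
  triangular load, peak 43 at the free end: 11w₀L⁴/(120EI) = 16145/EI
  clockwise couple 37.4 at a = 6.4: M₀a(2L − a)/(2EI) = 1149/EI
  δ_0 = 17294/EI
Tip deflection under a unit load at Q: L³/(3EI) = 170.7/EI.
With EI = 16000 kN·m²: δ_0 = 1.0809 m and δ_{QQ} = 0.010667 m/kN.
Compatibility — the beam at Q must follow the support down by 0.004 m: δ_0 − R_Q·δ_{QQ} = 0.004, so R_Q = (1.0809 − 0.004)/0.010667 = 101 kN.

R_Q = 101 kN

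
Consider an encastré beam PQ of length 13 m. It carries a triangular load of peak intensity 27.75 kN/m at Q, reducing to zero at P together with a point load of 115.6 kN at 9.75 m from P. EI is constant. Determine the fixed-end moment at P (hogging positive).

M_P = 226.8 kN·m

Release both end moments; the primary structure is a simply-supported span PQ with redundants M_P and M_Q.
On the primary (simply-supported) span, the end slopes from the loading are:
  at P: triangular load, peak 27.75: 7w₀L³/(360EI) = 1185/EI
  at Q: triangular load, peak 27.75: w₀L³/(45EI) = 1355/EI
  at P: point load 115.6 at a = 9.75: Pab(L + b)/(6LEI) = 763.1/EI
  at Q: point load 115.6 at a = 9.75: Pab(L + a)/(6LEI) = 1068/EI
  θ_P0 = 1949/EI,  θ_Q0 = 2423/EI
Flexibility coefficients: a unit moment at one end gives L/(3EI) there and L/(6EI) at the far end, so f₁₁ = f₂₂ = 4.333/EI and f₁₂ = f₂₁ = 2.167/EI.
Compatibility — zero rotation at each built-in end:
  4.333 M_P + 2.167 M_Q = 1949
  2.167 M_P + 4.333 M_Q = 2423
Solving the pair gives M_P = 226.8 kN·m and M_Q = 445.8 kN·m (hogging).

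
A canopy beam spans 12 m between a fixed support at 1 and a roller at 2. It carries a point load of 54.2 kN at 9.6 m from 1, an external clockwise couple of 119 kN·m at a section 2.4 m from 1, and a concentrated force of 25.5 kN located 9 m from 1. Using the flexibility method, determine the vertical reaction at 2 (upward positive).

R_2 = 59.65 kN

Remove the prop at 2; the released (primary) structure is a cantilever built in at 1.
Primary-structure tip deflection at 2 by superposition:
  point load 54.2 at a = 9.6: Pa²(3L − a)/(6EI) = 21978/EI
  clockwise couple 119 at a = 2.4: M₀a(2L − a)/(2EI) = 3084/EI
  point load 25.5 at a = 9: Pa²(3L − a)/(6EI) = 9295/EI
  δ_0 = 34358/EI
Flexibility coefficient — unit upward force at 2: δ_{22} = L³/(3EI) = 576/EI.
Compatibility at 2: δ_0 − R_2·δ_{22} = 0, so R_2 = 34358/576 = 59.65 kN.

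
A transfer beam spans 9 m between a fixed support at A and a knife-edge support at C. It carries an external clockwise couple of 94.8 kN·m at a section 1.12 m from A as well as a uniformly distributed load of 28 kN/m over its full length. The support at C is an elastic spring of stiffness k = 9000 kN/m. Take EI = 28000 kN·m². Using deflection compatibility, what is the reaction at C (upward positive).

R_C = 96.95 kN

Choose R_C as the redundant. The primary structure is the cantilever fixed at A.
Free-end deflection of the primary structure under the applied loading (downward +):
  clockwise couple 94.8 at a = 1.12: M₀a(2L − a)/(2EI) = 896.1/EI
  UDL 28: wL⁴/(8EI) = 22964/EI
  δ_0 = 23860/EI
Flexibility coefficient — unit upward force at C: δ_{CC} = L³/(3EI) = 243/EI.
With EI = 28000 kN·m²: δ_0 = 0.85213 m and δ_{CC} = 0.008679 m/kN.
Compatibility — the spring shortens by R_C/k under the reaction it provides: δ_0 − R_C·δ_{CC} = R_C/k. With 1/k = 0.000111 m/kN, R_C = δ_0 / (δ_{CC} + 1/k) = 0.85213 / (0.008679 + 0.000111) = 96.95 kN.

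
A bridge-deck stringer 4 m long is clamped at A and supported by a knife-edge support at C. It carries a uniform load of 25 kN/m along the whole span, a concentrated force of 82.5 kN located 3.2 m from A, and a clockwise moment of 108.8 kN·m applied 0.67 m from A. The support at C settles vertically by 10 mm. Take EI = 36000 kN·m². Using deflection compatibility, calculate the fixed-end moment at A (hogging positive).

Remove the prop at C; the released (primary) structure is a cantilever built in at A.
Downward deflection at the released point C due to the loads:
  UDL 25: wL⁴/(8EI) = 800/EI
  point load 82.5 at a = 3.2: Pa²(3L − a)/(6EI) = 1239/EI
  clockwise couple 108.8 at a = 0.67: M₀a(2L − a)/(2EI) = 267.2/EI
  δ_0 = 2306/EI
Tip deflection under a unit load at C: L³/(3EI) = 21.33/EI.
With EI = 36000 kN·m²: δ_0 = 0.064061 m and δ_{CC} = 0.000593 m/kN.
Compatibility — the beam at C must follow the support down by 0.01 m: δ_0 − R_C·δ_{CC} = 0.01, so R_C = (0.064061 − 0.01)/0.000593 = 91.23 kN.
Moment equilibrium about A: M_A = Σ(load moments about A) − R_C·L = 572.8 − 91.23×4 = 207.9 kN·m.

M_A = 207.9 kN·m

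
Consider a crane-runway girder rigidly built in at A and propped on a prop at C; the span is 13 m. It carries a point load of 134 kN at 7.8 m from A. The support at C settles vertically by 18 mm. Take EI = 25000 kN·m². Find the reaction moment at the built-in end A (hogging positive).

Choose R_C as the redundant. The primary structure is the cantilever fixed at A.
Free-end deflection of the primary structure under the applied loading (downward +):
  point load 134 at a = 7.8: Pa²(3L − a)/(6EI) = 42393/EI
Flexibility coefficient — unit upward force at C: δ_{CC} = L³/(3EI) = 732.3/EI.
With EI = 25000 kN·m²: δ_0 = 1.6957 m and δ_{CC} = 0.029293 m/kN.
Compatibility — the beam at C must follow the support down by 0.018 m: δ_0 − R_C·δ_{CC} = 0.018, so R_C = (1.6957 − 0.018)/0.029293 = 57.27 kN.
Moment equilibrium about A: M_A = Σ(load moments about A) − R_C·L = 1045 − 57.27×13 = 300.6 kN·m.

M_A = 300.6 kN·m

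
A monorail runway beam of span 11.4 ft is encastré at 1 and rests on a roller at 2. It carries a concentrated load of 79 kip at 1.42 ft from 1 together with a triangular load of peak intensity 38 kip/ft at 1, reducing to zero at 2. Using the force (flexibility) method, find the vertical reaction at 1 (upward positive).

R_1 = 250.5 kip

Release the roller at 2. Primary structure: cantilever fixed at 1.
Downward deflection at the released point 2 due to the loads:
  point load 79 at a = 1.42: Pa²(3L − a)/(6EI) = 870.3/EI
  triangular load, peak 38 at the fixed end: w₀L⁴/(30EI) = 21393/EI
  δ_0 = 22264/EI
Tip deflection under a unit load at 2: L³/(3EI) = 493.8/EI.
Compatibility at 2: δ_0 − R_2·δ_{22} = 0, so R_2 = 22264/493.8 = 45.08 kip.
Vertical equilibrium: R_1 = ΣP − R_2 = 295.6 − 45.08 = 250.5 kip.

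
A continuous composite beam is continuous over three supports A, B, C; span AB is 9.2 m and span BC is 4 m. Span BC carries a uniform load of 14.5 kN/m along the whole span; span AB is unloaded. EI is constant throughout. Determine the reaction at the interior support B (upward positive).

Take M_B as the redundant. Released structure: two simple spans AB and BC with a hinge at B.
Discontinuity in slope at B on the released structure — sum the simple-span end rotations:
  span BC: UDL 14.5: wL³/(24EI) = 38.67/EI
  relative rotation θ_0 = (0 + 38.67)/EI = 38.67/EI
A unit hogging moment at B produces rotation L₁/(3EI) + L₂/(3EI) = 4.4/EI.
Compatibility: M_B·(L₁+L₂)/(3EI) = θ_0, giving M_B = 8.788 kN·m (hogging).
Span AB, ΣM about A with M_B applied at B: R_B^{AB}·9.2 = 0 + 8.788, so R_B^{AB} = 0.9552 kN and R_A = 0 − 0.9552 = -0.9552 kN.
Span BC, ΣM about C: R_B^{BC}·4 = 116 + 8.788, so R_B^{BC} = 31.2 kN and R_C = 58 − 31.2 = 26.8 kN.
R_B = 0.9552 + 31.2 = 32.15 kN.

R_B = 32.15 kN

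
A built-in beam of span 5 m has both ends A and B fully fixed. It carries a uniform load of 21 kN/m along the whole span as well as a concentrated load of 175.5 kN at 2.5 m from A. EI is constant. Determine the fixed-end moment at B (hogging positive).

M_B = 153.4 kN·m

Take the two fixed-end moments M_A, M_B as redundants; the released structure is the simple span AB.
Simple-span end rotations at A and B under the given loads:
  at A: UDL 21: wL³/(24EI) = 109.4/EI
  at B: UDL 21: wL³/(24EI) = 109.4/EI
  at A: point load 175.5 at a = 2.5: Pab(L + b)/(6LEI) = 274.2/EI
  at B: point load 175.5 at a = 2.5: Pab(L + a)/(6LEI) = 274.2/EI
  θ_A0 = 383.6/EI,  θ_B0 = 383.6/EI
Flexibility coefficients: a unit moment at one end gives L/(3EI) there and L/(6EI) at the far end, so f₁₁ = f₂₂ = 1.667/EI and f₁₂ = f₂₁ = 0.8333/EI.
Compatibility — zero rotation at each built-in end:
  1.667 M_A + 0.8333 M_B = 383.6
  0.8333 M_A + 1.667 M_B = 383.6
Solving the pair gives M_A = 153.4 kN·m and M_B = 153.4 kN·m (hogging).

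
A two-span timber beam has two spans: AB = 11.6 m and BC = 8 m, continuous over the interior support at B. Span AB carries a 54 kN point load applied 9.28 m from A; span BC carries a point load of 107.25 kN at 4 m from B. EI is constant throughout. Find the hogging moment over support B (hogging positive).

M_B = 119 kN·m

Take M_B as the redundant. Released structure: two simple spans AB and BC with a hinge at B.
Discontinuity in slope at B on the released structure — sum the simple-span end rotations:
  span AB: point load 54 at a = 9.28: Pab(L + a)/(6LEI) = 348.8/EI
  span BC: point load 107.25 at a = 4: Pab(L + b)/(6LEI) = 429/EI
  relative rotation θ_0 = (348.8 + 429)/EI = 777.8/EI
A unit hogging moment at B produces rotation L₁/(3EI) + L₂/(3EI) = 6.533/EI.
Compatibility: M_B·(L₁+L₂)/(3EI) = θ_0, giving M_B = 119 kN·m (hogging).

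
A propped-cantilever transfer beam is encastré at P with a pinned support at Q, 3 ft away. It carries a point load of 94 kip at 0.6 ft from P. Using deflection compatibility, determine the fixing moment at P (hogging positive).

M_P = 40.61 kip·ft

Remove the prop at Q; the released (primary) structure is a cantilever built in at P.
Primary-structure tip deflection at Q by superposition:
  point load 94 at a = 0.6: Pa²(3L − a)/(6EI) = 47.38/EI
Flexibility coefficient — unit upward force at Q: δ_{QQ} = L³/(3EI) = 9/EI.
Compatibility at Q: δ_0 − R_Q·δ_{QQ} = 0, so R_Q = 47.38/9 = 5.264 kip.
Moment equilibrium about P: M_P = Σ(load moments about P) − R_Q·L = 56.4 − 5.264×3 = 40.61 kip·ft.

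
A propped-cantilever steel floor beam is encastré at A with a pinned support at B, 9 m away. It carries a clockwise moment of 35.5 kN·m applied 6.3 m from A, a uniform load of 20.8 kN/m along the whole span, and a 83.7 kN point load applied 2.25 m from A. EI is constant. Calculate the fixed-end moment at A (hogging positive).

Remove the prop at B; the released (primary) structure is a cantilever built in at A.
Downward deflection at the released point B due to the loads:
  clockwise couple 35.5 at a = 6.3: M₀a(2L − a)/(2EI) = 1308/EI
  UDL 20.8: wL⁴/(8EI) = 17059/EI
  point load 83.7 at a = 2.25: Pa²(3L − a)/(6EI) = 1748/EI
  δ_0 = 20115/EI
Tip deflection under a unit load at B: L³/(3EI) = 243/EI.
The prop prevents deflection at B: R_B = δ_0/δ_{BB} = 20115/243 = 82.78 kN.
Moment equilibrium about A: M_A = Σ(load moments about A) − R_B·L = 1066 − 82.78×9 = 321.2 kN·m.

M_A = 321.2 kN·m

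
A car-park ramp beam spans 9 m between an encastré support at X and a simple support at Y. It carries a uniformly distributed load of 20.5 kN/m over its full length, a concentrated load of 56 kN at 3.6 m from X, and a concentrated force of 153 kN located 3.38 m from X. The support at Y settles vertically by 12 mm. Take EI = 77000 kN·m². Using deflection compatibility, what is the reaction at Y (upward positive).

R_Y = 105.4 kN

Take the reaction at Y as the redundant and release it; the primary structure is a cantilever fixed at X.
Deflection at Y on the released cantilever, summing each load's contribution:
  UDL 20.5: wL⁴/(8EI) = 16813/EI
  point load 56 at a = 3.6: Pa²(3L − a)/(6EI) = 2830/EI
  point load 153 at a = 3.38: Pa²(3L − a)/(6EI) = 6881/EI
  δ_0 = 26524/EI
Tip deflection under a unit load at Y: L³/(3EI) = 243/EI.
With EI = 77000 kN·m²: δ_0 = 0.34447 m and δ_{YY} = 0.003156 m/kN.
Compatibility — the beam at Y must follow the support down by 0.012 m: δ_0 − R_Y·δ_{YY} = 0.012, so R_Y = (0.34447 − 0.012)/0.003156 = 105.4 kN.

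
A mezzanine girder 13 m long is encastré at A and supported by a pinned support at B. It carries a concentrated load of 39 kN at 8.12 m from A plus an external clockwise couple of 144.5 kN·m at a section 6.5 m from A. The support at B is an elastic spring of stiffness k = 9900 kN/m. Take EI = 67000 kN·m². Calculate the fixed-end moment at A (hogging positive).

M_A = 67.33 kN·m

Remove the prop at B; the released (primary) structure is a cantilever built in at A.
Deflection at B on the released cantilever, summing each load's contribution:
  point load 39 at a = 8.12: Pa²(3L − a)/(6EI) = 13234/EI
  clockwise couple 144.5 at a = 6.5: M₀a(2L − a)/(2EI) = 9158/EI
  δ_0 = 22392/EI
Tip deflection under a unit load at B: L³/(3EI) = 732.3/EI.
With EI = 67000 kN·m²: δ_0 = 0.33421 m and δ_{BB} = 0.01093 m/kN.
Compatibility — the spring shortens by R_B/k under the reaction it provides: δ_0 − R_B·δ_{BB} = R_B/k. With 1/k = 0.000101 m/kN, R_B = δ_0 / (δ_{BB} + 1/k) = 0.33421 / (0.01093 + 0.000101) = 30.3 kN.
Moment equilibrium about A: M_A = Σ(load moments about A) − R_B·L = 461.2 − 30.3×13 = 67.33 kN·m.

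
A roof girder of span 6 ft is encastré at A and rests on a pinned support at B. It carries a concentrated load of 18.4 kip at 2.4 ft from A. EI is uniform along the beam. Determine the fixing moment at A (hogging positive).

Release the roller at B. Primary structure: cantilever fixed at A.
Deflection at B on the released cantilever, summing each load's contribution:
  point load 18.4 at a = 2.4: Pa²(3L − a)/(6EI) = 275.6/EI
Tip deflection under a unit load at B: L³/(3EI) = 72/EI.
The prop prevents deflection at B: R_B = δ_0/δ_{BB} = 275.6/72 = 3.827 kip.
Moment equilibrium about A: M_A = Σ(load moments about A) − R_B·L = 44.16 − 3.827×6 = 21.2 kip·ft.

M_A = 21.2 kip·ft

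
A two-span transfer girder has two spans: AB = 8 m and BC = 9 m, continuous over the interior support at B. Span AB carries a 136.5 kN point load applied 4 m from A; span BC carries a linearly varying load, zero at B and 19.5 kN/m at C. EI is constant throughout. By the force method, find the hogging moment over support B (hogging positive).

Take M_B as the redundant. Released structure: two simple spans AB and BC with a hinge at B.
Discontinuity in slope at B on the released structure — sum the simple-span end rotations:
  span AB: point load 136.5 at a = 4: Pab(L + a)/(6LEI) = 546/EI
  span BC: triangular load, peak 19.5: 7w₀L³/(360EI) = 276.4/EI
  relative rotation θ_0 = (546 + 276.4)/EI = 822.4/EI
A unit hogging moment at B produces rotation L₁/(3EI) + L₂/(3EI) = 5.667/EI.
Slope continuity at B: θ_0 = M_B·5.667/EI, so M_B = 822.4/5.667 = 145.1 kN·m (hogging).

M_B = 145.1 kN·m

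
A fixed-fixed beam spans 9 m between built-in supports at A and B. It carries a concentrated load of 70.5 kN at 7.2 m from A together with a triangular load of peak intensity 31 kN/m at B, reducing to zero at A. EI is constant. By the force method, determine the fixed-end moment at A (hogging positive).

M_A = 104 kN·m

Release both end moments; the primary structure is a simply-supported span AB with redundants M_A and M_B.
On the primary (simply-supported) span, the end slopes from the loading are:
  at A: point load 70.5 at a = 7.2: Pab(L + b)/(6LEI) = 182.7/EI
  at B: point load 70.5 at a = 7.2: Pab(L + a)/(6LEI) = 274.1/EI
  at A: triangular load, peak 31: 7w₀L³/(360EI) = 439.4/EI
  at B: triangular load, peak 31: w₀L³/(45EI) = 502.2/EI
  θ_A0 = 622.2/EI,  θ_B0 = 776.3/EI
Flexibility coefficients: a unit moment at one end gives L/(3EI) there and L/(6EI) at the far end, so f₁₁ = f₂₂ = 3/EI and f₁₂ = f₂₁ = 1.5/EI.
Compatibility — zero rotation at each built-in end:
  3 M_A + 1.5 M_B = 622.2
  1.5 M_A + 3 M_B = 776.3
Solving the pair gives M_A = 104 kN·m and M_B = 206.8 kN·m (hogging).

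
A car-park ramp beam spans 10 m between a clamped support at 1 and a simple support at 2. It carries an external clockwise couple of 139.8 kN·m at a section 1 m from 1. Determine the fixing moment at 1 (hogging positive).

M_1 = 99.96 kN·m

Remove the prop at 2; the released (primary) structure is a cantilever built in at 1.
Downward deflection at the released point 2 due to the loads:
  clockwise couple 139.8 at a = 1: M₀a(2L − a)/(2EI) = 1328/EI
Flexibility coefficient — unit upward force at 2: δ_{22} = L³/(3EI) = 333.3/EI.
The prop prevents deflection at 2: R_2 = δ_0/δ_{22} = 1328/333.3 = 3.984 kN.
Moment equilibrium about 1: M_1 = Σ(load moments about 1) − R_2·L = 139.8 − 3.984×10 = 99.96 kN·m.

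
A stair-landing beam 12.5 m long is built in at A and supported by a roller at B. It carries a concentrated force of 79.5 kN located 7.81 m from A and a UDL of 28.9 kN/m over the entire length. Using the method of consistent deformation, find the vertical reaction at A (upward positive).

R_A = 268.4 kN

Take the reaction at B as the redundant and release it; the primary structure is a cantilever fixed at A.
Deflection at B on the released cantilever, summing each load's contribution:
  point load 79.5 at a = 7.81: Pa²(3L − a)/(6EI) = 23995/EI
  UDL 28.9: wL⁴/(8EI) = 88196/EI
  δ_0 = 112191/EI
Tip deflection under a unit load at B: L³/(3EI) = 651/EI.
The prop prevents deflection at B: R_B = δ_0/δ_{BB} = 112191/651 = 172.3 kN.
Vertical equilibrium: R_A = ΣP − R_B = 440.8 − 172.3 = 268.4 kN.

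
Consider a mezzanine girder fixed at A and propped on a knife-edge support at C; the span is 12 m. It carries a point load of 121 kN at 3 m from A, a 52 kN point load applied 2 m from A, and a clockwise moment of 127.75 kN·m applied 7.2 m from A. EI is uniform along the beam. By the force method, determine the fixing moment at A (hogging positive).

Take the reaction at C as the redundant and release it; the primary structure is a cantilever fixed at A.
Downward deflection at the released point C due to the loads:
  point load 121 at a = 3: Pa²(3L − a)/(6EI) = 5990/EI
  point load 52 at a = 2: Pa²(3L − a)/(6EI) = 1179/EI
  clockwise couple 127.75 at a = 7.2: M₀a(2L − a)/(2EI) = 7726/EI
  δ_0 = 14894/EI
Tip deflection under a unit load at C: L³/(3EI) = 576/EI.
Compatibility at C: δ_0 − R_C·δ_{CC} = 0, so R_C = 14894/576 = 25.86 kN.
Moment equilibrium about A: M_A = Σ(load moments about A) − R_C·L = 594.8 − 25.86×12 = 284.4 kN·m.

M_A = 284.4 kN·m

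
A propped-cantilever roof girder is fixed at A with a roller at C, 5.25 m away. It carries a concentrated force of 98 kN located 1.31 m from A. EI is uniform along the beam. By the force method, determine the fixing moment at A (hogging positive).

M_A = 84.33 kN·m

Choose R_C as the redundant. The primary structure is the cantilever fixed at A.
Downward deflection at the released point C due to the loads:
  point load 98 at a = 1.31: Pa²(3L − a)/(6EI) = 404.7/EI
Flexibility coefficient — unit upward force at C: δ_{CC} = L³/(3EI) = 48.23/EI.
Compatibility at C: δ_0 − R_C·δ_{CC} = 0, so R_C = 404.7/48.23 = 8.391 kN.
Moment equilibrium about A: M_A = Σ(load moments about A) − R_C·L = 128.4 − 8.391×5.25 = 84.33 kN·m.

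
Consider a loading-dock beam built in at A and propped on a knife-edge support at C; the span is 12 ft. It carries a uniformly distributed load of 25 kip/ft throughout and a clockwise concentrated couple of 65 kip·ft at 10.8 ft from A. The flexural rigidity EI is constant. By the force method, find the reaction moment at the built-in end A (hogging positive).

M_A = 418.5 kip·ft

Release the roller at C. Primary structure: cantilever fixed at A.
Downward deflection at the released point C due to the loads:
  UDL 25: wL⁴/(8EI) = 64800/EI
  clockwise couple 65 at a = 10.8: M₀a(2L − a)/(2EI) = 4633/EI
  δ_0 = 69433/EI
Flexibility coefficient — unit upward force at C: δ_{CC} = L³/(3EI) = 576/EI.
The prop prevents deflection at C: R_C = δ_0/δ_{CC} = 69433/576 = 120.5 kip.
Moment equilibrium about A: M_A = Σ(load moments about A) − R_C·L = 1865 − 120.5×12 = 418.5 kip·ft.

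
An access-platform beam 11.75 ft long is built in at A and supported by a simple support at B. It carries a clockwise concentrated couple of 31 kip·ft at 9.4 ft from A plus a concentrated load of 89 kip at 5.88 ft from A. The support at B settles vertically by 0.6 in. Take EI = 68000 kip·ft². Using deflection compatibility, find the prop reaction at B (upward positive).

R_B = 25.37 kip

Release the roller at B. Primary structure: cantilever fixed at A.
Free-end deflection of the primary structure under the applied loading (downward +):
  clockwise couple 31 at a = 9.4: M₀a(2L − a)/(2EI) = 2054/EI
  point load 89 at a = 5.88: Pa²(3L − a)/(6EI) = 15063/EI
  δ_0 = 17117/EI
Tip deflection under a unit load at B: L³/(3EI) = 540.7/EI.
With EI = 68000 kip·ft²: δ_0 = 0.25172 ft and δ_{BB} = 0.007952 ft/kip.
Compatibility — the beam at B must follow the support down by 0.05 ft: δ_0 − R_B·δ_{BB} = 0.05, so R_B = (0.25172 − 0.05)/0.007952 = 25.37 kip.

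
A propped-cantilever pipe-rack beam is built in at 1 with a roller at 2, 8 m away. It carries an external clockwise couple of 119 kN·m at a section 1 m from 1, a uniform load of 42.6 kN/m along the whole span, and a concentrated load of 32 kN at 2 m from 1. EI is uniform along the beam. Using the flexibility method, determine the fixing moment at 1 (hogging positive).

M_1 = 460 kN·m

Remove the prop at 2; the released (primary) structure is a cantilever built in at 1.
Free-end deflection of the primary structure under the applied loading (downward +):
  clockwise couple 119 at a = 1: M₀a(2L − a)/(2EI) = 892.5/EI
  UDL 42.6: wL⁴/(8EI) = 21811/EI
  point load 32 at a = 2: Pa²(3L − a)/(6EI) = 469.3/EI
  δ_0 = 23173/EI
Tip deflection under a unit load at 2: L³/(3EI) = 170.7/EI.
The prop prevents deflection at 2: R_2 = δ_0/δ_{22} = 23173/170.7 = 135.8 kN.
Moment equilibrium about 1: M_1 = Σ(load moments about 1) − R_2·L = 1546 − 135.8×8 = 460 kN·m.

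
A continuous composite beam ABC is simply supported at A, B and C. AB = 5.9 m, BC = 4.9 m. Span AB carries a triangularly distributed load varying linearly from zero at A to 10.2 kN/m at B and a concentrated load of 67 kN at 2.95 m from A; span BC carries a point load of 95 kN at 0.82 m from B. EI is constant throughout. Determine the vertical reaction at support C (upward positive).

R_C = -0.5079 kN

Take M_B as the redundant. Released structure: two simple spans AB and BC with a hinge at B.
End slopes at the hinge B, treating each span as simply supported:
  span AB: triangular load, peak 10.2: w₀L³/(45EI) = 46.55/EI
  span AB: point load 67 at a = 2.95: Pab(L + a)/(6LEI) = 145.8/EI
  span BC: point load 95 at a = 0.82: Pab(L + b)/(6LEI) = 97.08/EI
  relative rotation θ_0 = (192.3 + 97.08)/EI = 289.4/EI
A unit hogging moment at B produces rotation L₁/(3EI) + L₂/(3EI) = 3.6/EI.
Compatibility: M_B·(L₁+L₂)/(3EI) = θ_0, giving M_B = 80.39 kN·m (hogging).
Span BC, ΣM about C: R_B^{BC}·4.9 = 387.6 + 80.39, so R_B^{BC} = 95.51 kN and R_C = 95 − 95.51 = -0.5079 kN.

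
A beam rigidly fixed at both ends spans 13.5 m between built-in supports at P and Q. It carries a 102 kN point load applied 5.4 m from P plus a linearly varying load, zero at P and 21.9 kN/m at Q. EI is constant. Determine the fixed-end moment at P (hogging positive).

M_P = 331.3 kN·m

Take the two fixed-end moments M_P, M_Q as redundants; the released structure is the simple span PQ.
End rotations of the released simple span under the applied load (×1/EI):
  at P: point load 102 at a = 5.4: Pab(L + b)/(6LEI) = 1190/EI
  at Q: point load 102 at a = 5.4: Pab(L + a)/(6LEI) = 1041/EI
  at P: triangular load, peak 21.9: 7w₀L³/(360EI) = 1048/EI
  at Q: triangular load, peak 21.9: w₀L³/(45EI) = 1197/EI
  θ_P0 = 2237/EI,  θ_Q0 = 2238/EI
Flexibility coefficients: a unit moment at one end gives L/(3EI) there and L/(6EI) at the far end, so f₁₁ = f₂₂ = 4.5/EI and f₁₂ = f₂₁ = 2.25/EI.
Compatibility — zero rotation at each built-in end:
  4.5 M_P + 2.25 M_Q = 2237
  2.25 M_P + 4.5 M_Q = 2238
Solving the pair gives M_P = 331.3 kN·m and M_Q = 331.8 kN·m (hogging).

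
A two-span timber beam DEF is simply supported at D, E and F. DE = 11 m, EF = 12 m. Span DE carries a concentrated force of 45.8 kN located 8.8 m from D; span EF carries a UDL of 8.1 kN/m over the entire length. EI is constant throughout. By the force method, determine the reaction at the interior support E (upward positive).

R_E = 104.5 kN

Take M_E as the redundant. Released structure: two simple spans DE and EF with a hinge at E.
End slopes at the hinge E, treating each span as simply supported:
  span DE: point load 45.8 at a = 8.8: Pab(L + a)/(6LEI) = 266/EI
  span EF: UDL 8.1: wL³/(24EI) = 583.2/EI
  relative rotation θ_0 = (266 + 583.2)/EI = 849.2/EI
A unit hogging moment at E produces rotation L₁/(3EI) + L₂/(3EI) = 7.667/EI.
Compatibility: M_E·(L₁+L₂)/(3EI) = θ_0, giving M_E = 110.8 kN·m (hogging).
Span DE, ΣM about D with M_E applied at E: R_E^{DE}·11 = 403 + 110.8, so R_E^{DE} = 46.71 kN and R_D = 45.8 − 46.71 = -0.9096 kN.
Span EF, ΣM about F: R_E^{EF}·12 = 583.2 + 110.8, so R_E^{EF} = 57.83 kN and R_F = 97.2 − 57.83 = 39.37 kN.
R_E = 46.71 + 57.83 = 104.5 kN.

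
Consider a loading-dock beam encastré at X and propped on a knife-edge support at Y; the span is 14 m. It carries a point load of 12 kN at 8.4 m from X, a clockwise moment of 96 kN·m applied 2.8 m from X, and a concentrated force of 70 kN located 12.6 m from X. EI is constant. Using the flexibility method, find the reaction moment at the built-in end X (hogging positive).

M_X = 120.9 kN·m

Take the reaction at Y as the redundant and release it; the primary structure is a cantilever fixed at X.
Free-end deflection of the primary structure under the applied loading (downward +):
  point load 12 at a = 8.4: Pa²(3L − a)/(6EI) = 4742/EI
  clockwise couple 96 at a = 2.8: M₀a(2L − a)/(2EI) = 3387/EI
  point load 70 at a = 12.6: Pa²(3L − a)/(6EI) = 54455/EI
  δ_0 = 62583/EI
Tip deflection under a unit load at Y: L³/(3EI) = 914.7/EI.
Compatibility at Y: δ_0 − R_Y·δ_{YY} = 0, so R_Y = 62583/914.7 = 68.42 kN.
Moment equilibrium about X: M_X = Σ(load moments about X) − R_Y·L = 1079 − 68.42×14 = 120.9 kN·m.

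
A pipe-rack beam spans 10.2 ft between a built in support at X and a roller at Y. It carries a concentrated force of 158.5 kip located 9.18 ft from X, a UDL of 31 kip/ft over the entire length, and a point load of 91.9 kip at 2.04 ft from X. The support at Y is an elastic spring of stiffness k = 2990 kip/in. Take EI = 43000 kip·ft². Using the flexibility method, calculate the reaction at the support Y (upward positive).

R_Y = 257.7 kip

Release the roller at Y. Primary structure: cantilever fixed at X.
Primary-structure tip deflection at Y by superposition:
  point load 158.5 at a = 9.18: Pa²(3L − a)/(6EI) = 47685/EI
  UDL 31: wL⁴/(8EI) = 41944/EI
  point load 91.9 at a = 2.04: Pa²(3L − a)/(6EI) = 1820/EI
  δ_0 = 91450/EI
Flexibility coefficient — unit upward force at Y: δ_{YY} = L³/(3EI) = 353.7/EI.
With EI = 43000 kip·ft²: δ_0 = 2.1267 ft and δ_{YY} = 0.008226 ft/kip.
Compatibility — the spring shortens by R_Y/k under the reaction it provides: δ_0 − R_Y·δ_{YY} = R_Y/k. With 1/k = 1/(2990×12) ft/kip = 0.000028 ft/kip, R_Y = δ_0 / (δ_{YY} + 1/k) = 2.1267 / (0.008226 + 0.000028) = 257.7 kip.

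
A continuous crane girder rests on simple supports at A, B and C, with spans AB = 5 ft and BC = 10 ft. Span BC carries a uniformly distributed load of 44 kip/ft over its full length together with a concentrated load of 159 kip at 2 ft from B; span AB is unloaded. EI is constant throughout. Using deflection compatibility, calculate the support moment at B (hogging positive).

M_B = 519.3 kip·ft

Release continuity at B by inserting a hinge; the redundant is the internal moment M_B. The primary structure is two simply-supported spans AB and BC.
Rotations at B on the released spans (each span's end-slope, ×1/EI):
  span BC: UDL 44: wL³/(24EI) = 1833/EI
  span BC: point load 159 at a = 2: Pab(L + b)/(6LEI) = 763.2/EI
  relative rotation θ_0 = (0 + 2597)/EI = 2597/EI
A unit hogging moment at B produces rotation L₁/(3EI) + L₂/(3EI) = 5/EI.
Compatibility: M_B·(L₁+L₂)/(3EI) = θ_0, giving M_B = 519.3 kip·ft (hogging).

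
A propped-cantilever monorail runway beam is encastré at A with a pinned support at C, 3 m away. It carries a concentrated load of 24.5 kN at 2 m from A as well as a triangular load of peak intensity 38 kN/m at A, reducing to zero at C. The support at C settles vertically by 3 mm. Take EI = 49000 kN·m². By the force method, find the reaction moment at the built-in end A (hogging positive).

Remove the prop at C; the released (primary) structure is a cantilever built in at A.
Primary-structure tip deflection at C by superposition:
  point load 24.5 at a = 2: Pa²(3L − a)/(6EI) = 114.3/EI
  triangular load, peak 38 at the fixed end: w₀L⁴/(30EI) = 102.6/EI
  δ_0 = 216.9/EI
Tip deflection under a unit load at C: L³/(3EI) = 9/EI.
With EI = 49000 kN·m²: δ_0 = 0.004427 m and δ_{CC} = 0.000184 m/kN.
Compatibility — the beam at C must follow the support down by 0.003 m: δ_0 − R_C·δ_{CC} = 0.003, so R_C = (0.004427 − 0.003)/0.000184 = 7.77 kN.
Moment equilibrium about A: M_A = Σ(load moments about A) − R_C·L = 106 − 7.77×3 = 82.69 kN·m.

M_A = 82.69 kN·m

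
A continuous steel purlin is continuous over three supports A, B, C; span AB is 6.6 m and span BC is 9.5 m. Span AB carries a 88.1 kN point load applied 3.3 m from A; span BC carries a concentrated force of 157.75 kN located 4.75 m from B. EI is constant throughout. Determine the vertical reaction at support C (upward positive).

R_C = 56.72 kN

Take M_B as the redundant. Released structure: two simple spans AB and BC with a hinge at B.
Discontinuity in slope at B on the released structure — sum the simple-span end rotations:
  span AB: point load 88.1 at a = 3.3: Pab(L + a)/(6LEI) = 239.9/EI
  span BC: point load 157.75 at a = 4.75: Pab(L + b)/(6LEI) = 889.8/EI
  relative rotation θ_0 = (239.9 + 889.8)/EI = 1130/EI
A unit hogging moment at B produces rotation L₁/(3EI) + L₂/(3EI) = 5.367/EI.
Compatibility: M_B·(L₁+L₂)/(3EI) = θ_0, giving M_B = 210.5 kN·m (hogging).
Span BC, ΣM about C: R_B^{BC}·9.5 = 749.3 + 210.5, so R_B^{BC} = 101 kN and R_C = 157.8 − 101 = 56.72 kN.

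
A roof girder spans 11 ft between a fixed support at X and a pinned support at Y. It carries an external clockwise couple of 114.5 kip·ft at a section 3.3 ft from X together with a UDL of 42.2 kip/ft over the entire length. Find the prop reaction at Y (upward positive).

R_Y = 182 kip

Take the reaction at Y as the redundant and release it; the primary structure is a cantilever fixed at X.
Free-end deflection of the primary structure under the applied loading (downward +):
  clockwise couple 114.5 at a = 3.3: M₀a(2L − a)/(2EI) = 3533/EI
  UDL 42.2: wL⁴/(8EI) = 77231/EI
  δ_0 = 80764/EI
Flexibility coefficient — unit upward force at Y: δ_{YY} = L³/(3EI) = 443.7/EI.
Compatibility at Y: δ_0 − R_Y·δ_{YY} = 0, so R_Y = 80764/443.7 = 182 kip.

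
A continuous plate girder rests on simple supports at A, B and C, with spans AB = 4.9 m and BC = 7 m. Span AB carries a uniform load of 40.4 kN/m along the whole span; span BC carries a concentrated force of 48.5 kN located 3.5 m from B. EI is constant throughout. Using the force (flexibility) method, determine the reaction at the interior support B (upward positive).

R_B = 153.5 kN

Take M_B as the redundant. Released structure: two simple spans AB and BC with a hinge at B.
Rotations at B on the released spans (each span's end-slope, ×1/EI):
  span AB: UDL 40.4: wL³/(24EI) = 198/EI
  span BC: point load 48.5 at a = 3.5: Pab(L + b)/(6LEI) = 148.5/EI
  relative rotation θ_0 = (198 + 148.5)/EI = 346.6/EI
A unit hogging moment at B produces rotation L₁/(3EI) + L₂/(3EI) = 3.967/EI.
Slope continuity at B: θ_0 = M_B·3.967/EI, so M_B = 346.6/3.967 = 87.37 kN·m (hogging).
Span AB, ΣM about A with M_B applied at B: R_B^{AB}·4.9 = 485 + 87.37, so R_B^{AB} = 116.8 kN and R_A = 198 − 116.8 = 81.15 kN.
Span BC, ΣM about C: R_B^{BC}·7 = 169.8 + 87.37, so R_B^{BC} = 36.73 kN and R_C = 48.5 − 36.73 = 11.77 kN.
R_B = 116.8 + 36.73 = 153.5 kN.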